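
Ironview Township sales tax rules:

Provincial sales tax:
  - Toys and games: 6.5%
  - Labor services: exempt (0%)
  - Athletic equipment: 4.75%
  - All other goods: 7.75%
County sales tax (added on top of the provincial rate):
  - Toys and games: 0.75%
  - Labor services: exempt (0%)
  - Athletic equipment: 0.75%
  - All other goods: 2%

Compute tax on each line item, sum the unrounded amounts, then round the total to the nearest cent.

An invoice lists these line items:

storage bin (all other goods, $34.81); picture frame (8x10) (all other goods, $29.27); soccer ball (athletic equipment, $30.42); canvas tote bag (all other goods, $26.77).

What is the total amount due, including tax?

Storage bin $34.81: all other goods → 7.75% + 2% county = 9.75% → $3.393975
Picture frame (8x10) $29.27: all other goods → 7.75% + 2% county = 9.75% → $2.853825
Soccer ball $30.42: athletic equipment → 4.75% + 0.75% county = 5.5% → $1.6731
Canvas tote bag $26.77: all other goods → 7.75% + 2% county = 9.75% → $2.610075
Subtotal = $121.27; unrounded tax = $10.530975 → $10.53; total due = $131.80

$131.80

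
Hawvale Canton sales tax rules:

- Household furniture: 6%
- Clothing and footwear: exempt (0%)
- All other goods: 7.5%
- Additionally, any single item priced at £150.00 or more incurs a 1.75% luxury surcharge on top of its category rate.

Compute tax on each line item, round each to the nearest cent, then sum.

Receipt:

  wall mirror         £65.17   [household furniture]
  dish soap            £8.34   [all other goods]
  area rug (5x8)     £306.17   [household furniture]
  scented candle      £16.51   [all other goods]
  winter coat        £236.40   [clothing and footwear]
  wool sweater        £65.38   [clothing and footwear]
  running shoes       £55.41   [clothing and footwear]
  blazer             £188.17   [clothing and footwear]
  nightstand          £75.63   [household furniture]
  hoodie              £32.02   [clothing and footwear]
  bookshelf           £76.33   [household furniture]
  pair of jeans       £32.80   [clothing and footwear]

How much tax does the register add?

Wall mirror £65.17: household furniture → 6% → £3.91
Dish soap £8.34: all other goods → 7.5% → £0.63
Area rug (5x8) £306.17: household furniture → 6% + 1.75% surcharge = 7.75% → £23.73
Scented candle £16.51: all other goods → 7.5% → £1.24
Winter coat £236.40: clothing and footwear → 0% + 1.75% surcharge = 1.75% → £4.14
Wool sweater £65.38: clothing and footwear → 0% → £0.00
Running shoes £55.41: clothing and footwear → 0% → £0.00
Blazer £188.17: clothing and footwear → 0% + 1.75% surcharge = 1.75% → £3.29
Nightstand £75.63: household furniture → 6% → £4.54
Hoodie £32.02: clothing and footwear → 0% → £0.00
Bookshelf £76.33: household furniture → 6% → £4.58
Pair of jeans £32.80: clothing and footwear → 0% → £0.00
Total tax = £3.91 + £0.63 + £23.73 + £1.24 + £4.14 + £3.29 + £4.54 + £4.58 = £46.06

£46.06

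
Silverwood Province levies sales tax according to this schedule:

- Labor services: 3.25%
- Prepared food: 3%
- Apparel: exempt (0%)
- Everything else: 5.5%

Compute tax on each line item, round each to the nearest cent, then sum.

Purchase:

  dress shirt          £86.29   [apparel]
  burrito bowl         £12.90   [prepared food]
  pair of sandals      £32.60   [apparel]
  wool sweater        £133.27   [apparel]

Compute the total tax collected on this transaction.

£0.39

Dress shirt £86.29: apparel → 0% → £0.00
Burrito bowl £12.90: prepared food → 3% → £0.39
Pair of sandals £32.60: apparel → 0% → £0.00
Wool sweater £133.27: apparel → 0% → £0.00
Total tax = £0.39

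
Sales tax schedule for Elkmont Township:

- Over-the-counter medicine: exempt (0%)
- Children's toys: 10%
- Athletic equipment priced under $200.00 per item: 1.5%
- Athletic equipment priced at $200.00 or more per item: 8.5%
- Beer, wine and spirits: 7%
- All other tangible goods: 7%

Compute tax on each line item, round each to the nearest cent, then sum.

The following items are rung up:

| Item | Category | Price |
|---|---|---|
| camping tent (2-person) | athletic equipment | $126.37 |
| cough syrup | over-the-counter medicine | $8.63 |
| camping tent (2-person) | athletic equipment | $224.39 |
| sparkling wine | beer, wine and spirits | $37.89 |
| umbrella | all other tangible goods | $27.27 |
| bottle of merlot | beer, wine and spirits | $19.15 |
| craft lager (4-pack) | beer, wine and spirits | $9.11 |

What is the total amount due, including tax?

$480.32

Camping tent (2-person) $126.37: athletic equipment, under $200.00 → 1.5% → $1.90
Cough syrup $8.63: over-the-counter medicine → 0% → $0.00
Camping tent (2-person) $224.39: athletic equipment, $200.00 or more → 8.5% → $19.07
Sparkling wine $37.89: beer, wine and spirits → 7% → $2.65
Umbrella $27.27: all other tangible goods → 7% → $1.91
Bottle of merlot $19.15: beer, wine and spirits → 7% → $1.34
Craft lager (4-pack) $9.11: beer, wine and spirits → 7% → $0.64
Subtotal = $452.81; tax = $27.51; total due = $480.32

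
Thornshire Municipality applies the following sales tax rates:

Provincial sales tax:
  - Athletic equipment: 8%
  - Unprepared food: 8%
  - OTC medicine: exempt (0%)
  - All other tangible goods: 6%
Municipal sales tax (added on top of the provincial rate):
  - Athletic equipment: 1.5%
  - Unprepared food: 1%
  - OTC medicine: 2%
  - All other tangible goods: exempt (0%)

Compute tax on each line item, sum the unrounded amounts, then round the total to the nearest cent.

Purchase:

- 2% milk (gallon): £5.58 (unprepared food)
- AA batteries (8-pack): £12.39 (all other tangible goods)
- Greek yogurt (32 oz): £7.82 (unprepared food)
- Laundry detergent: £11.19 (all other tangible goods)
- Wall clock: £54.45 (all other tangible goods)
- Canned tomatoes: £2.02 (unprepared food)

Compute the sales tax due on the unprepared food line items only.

2% milk (gallon) £5.58: unprepared food → 8% + 1% municipal = 9% → £0.5022
Greek yogurt (32 oz) £7.82: unprepared food → 8% + 1% municipal = 9% → £0.7038
Canned tomatoes £2.02: unprepared food → 8% + 1% municipal = 9% → £0.1818
Tax on unprepared food: unrounded sum = £1.3878 → £1.39

£1.39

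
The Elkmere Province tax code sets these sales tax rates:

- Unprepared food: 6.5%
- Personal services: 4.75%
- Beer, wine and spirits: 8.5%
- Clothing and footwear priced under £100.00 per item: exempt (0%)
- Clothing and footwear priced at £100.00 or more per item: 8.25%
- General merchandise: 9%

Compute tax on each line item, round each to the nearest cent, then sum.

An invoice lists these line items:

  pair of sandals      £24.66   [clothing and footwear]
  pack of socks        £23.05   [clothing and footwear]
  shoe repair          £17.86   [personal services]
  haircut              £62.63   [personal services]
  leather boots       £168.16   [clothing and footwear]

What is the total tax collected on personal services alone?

Shoe repair £17.86: personal services → 4.75% → £0.85
Haircut £62.63: personal services → 4.75% → £2.97
Tax on personal services = £0.85 + £2.97 = £3.82

£3.82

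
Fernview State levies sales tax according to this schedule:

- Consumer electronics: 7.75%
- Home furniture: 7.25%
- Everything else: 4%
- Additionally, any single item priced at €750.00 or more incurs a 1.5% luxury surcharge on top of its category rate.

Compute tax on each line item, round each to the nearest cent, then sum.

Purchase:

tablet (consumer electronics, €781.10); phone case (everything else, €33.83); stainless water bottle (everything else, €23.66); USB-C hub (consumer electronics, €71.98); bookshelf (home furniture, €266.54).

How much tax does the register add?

€99.45

Tablet €781.10: consumer electronics → 7.75% + 1.5% surcharge = 9.25% → €72.25
Phone case €33.83: everything else → 4% → €1.35
Stainless water bottle €23.66: everything else → 4% → €0.95
USB-C hub €71.98: consumer electronics → 7.75% → €5.58
Bookshelf €266.54: home furniture → 7.25% → €19.32
Total tax = €72.25 + €1.35 + €0.95 + €5.58 + €19.32 = €99.45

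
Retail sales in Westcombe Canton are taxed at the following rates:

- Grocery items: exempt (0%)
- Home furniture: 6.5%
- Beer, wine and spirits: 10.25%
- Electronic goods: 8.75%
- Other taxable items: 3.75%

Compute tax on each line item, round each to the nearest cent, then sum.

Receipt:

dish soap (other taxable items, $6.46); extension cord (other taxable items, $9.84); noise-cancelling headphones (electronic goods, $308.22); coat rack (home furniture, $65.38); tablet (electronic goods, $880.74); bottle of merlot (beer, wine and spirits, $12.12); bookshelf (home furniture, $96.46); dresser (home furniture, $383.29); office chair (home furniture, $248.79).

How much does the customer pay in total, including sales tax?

$2168.78

Dish soap $6.46: other taxable items → 3.75% → $0.24
Extension cord $9.84: other taxable items → 3.75% → $0.37
Noise-cancelling headphones $308.22: electronic goods → 8.75% → $26.97
Coat rack $65.38: home furniture → 6.5% → $4.25
Tablet $880.74: electronic goods → 8.75% → $77.06
Bottle of merlot $12.12: beer, wine and spirits → 10.25% → $1.24
Bookshelf $96.46: home furniture → 6.5% → $6.27
Dresser $383.29: home furniture → 6.5% → $24.91
Office chair $248.79: home furniture → 6.5% → $16.17
Subtotal = $2011.30; tax = $157.48; total due = $2168.78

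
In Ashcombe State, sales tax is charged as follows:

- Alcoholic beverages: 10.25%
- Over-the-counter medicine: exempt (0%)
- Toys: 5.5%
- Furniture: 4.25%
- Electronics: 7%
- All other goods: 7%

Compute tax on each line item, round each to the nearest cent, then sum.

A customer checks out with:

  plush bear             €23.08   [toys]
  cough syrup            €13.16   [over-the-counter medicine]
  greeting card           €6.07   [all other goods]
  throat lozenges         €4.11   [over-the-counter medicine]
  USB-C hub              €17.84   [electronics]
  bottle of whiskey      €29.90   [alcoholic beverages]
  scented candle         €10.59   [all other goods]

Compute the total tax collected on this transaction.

€6.74

Plush bear €23.08: toys → 5.5% → €1.27
Cough syrup €13.16: over-the-counter medicine → 0% → €0.00
Greeting card €6.07: all other goods → 7% → €0.42
Throat lozenges €4.11: over-the-counter medicine → 0% → €0.00
USB-C hub €17.84: electronics → 7% → €1.25
Bottle of whiskey €29.90: alcoholic beverages → 10.25% → €3.06
Scented candle €10.59: all other goods → 7% → €0.74
Total tax = €1.27 + €0.42 + €1.25 + €3.06 + €0.74 = €6.74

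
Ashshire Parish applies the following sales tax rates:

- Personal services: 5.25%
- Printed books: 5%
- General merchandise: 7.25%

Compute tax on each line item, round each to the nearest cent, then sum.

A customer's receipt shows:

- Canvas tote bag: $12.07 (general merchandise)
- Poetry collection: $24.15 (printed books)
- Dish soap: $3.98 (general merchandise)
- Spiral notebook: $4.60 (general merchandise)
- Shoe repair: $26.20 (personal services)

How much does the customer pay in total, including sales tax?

Canvas tote bag $12.07: general merchandise → 7.25% → $0.88
Poetry collection $24.15: printed books → 5% → $1.21
Dish soap $3.98: general merchandise → 7.25% → $0.29
Spiral notebook $4.60: general merchandise → 7.25% → $0.33
Shoe repair $26.20: personal services → 5.25% → $1.38
Subtotal = $71.00; tax = $4.09; total due = $75.09

$75.09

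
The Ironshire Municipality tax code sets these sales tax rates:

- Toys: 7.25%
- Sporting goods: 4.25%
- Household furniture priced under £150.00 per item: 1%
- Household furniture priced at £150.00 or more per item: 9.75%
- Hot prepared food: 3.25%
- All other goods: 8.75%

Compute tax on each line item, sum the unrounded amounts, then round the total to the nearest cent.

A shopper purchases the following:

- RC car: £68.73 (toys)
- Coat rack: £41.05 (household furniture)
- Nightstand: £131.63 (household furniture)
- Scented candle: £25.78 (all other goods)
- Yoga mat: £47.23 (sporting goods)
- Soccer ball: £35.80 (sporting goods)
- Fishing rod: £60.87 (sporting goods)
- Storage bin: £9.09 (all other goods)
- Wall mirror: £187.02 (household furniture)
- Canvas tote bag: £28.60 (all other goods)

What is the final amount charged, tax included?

RC car £68.73: toys → 7.25% → £4.982925
Coat rack £41.05: household furniture, under £150.00 → 1% → £0.4105
Nightstand £131.63: household furniture, under £150.00 → 1% → £1.3163
Scented candle £25.78: all other goods → 8.75% → £2.25575
Yoga mat £47.23: sporting goods → 4.25% → £2.007275
Soccer ball £35.80: sporting goods → 4.25% → £1.5215
Fishing rod £60.87: sporting goods → 4.25% → £2.586975
Storage bin £9.09: all other goods → 8.75% → £0.795375
Wall mirror £187.02: household furniture, £150.00 or more → 9.75% → £18.23445
Canvas tote bag £28.60: all other goods → 8.75% → £2.5025
Subtotal = £635.80; unrounded tax = £36.61355 → £36.61; total due = £672.41

£672.41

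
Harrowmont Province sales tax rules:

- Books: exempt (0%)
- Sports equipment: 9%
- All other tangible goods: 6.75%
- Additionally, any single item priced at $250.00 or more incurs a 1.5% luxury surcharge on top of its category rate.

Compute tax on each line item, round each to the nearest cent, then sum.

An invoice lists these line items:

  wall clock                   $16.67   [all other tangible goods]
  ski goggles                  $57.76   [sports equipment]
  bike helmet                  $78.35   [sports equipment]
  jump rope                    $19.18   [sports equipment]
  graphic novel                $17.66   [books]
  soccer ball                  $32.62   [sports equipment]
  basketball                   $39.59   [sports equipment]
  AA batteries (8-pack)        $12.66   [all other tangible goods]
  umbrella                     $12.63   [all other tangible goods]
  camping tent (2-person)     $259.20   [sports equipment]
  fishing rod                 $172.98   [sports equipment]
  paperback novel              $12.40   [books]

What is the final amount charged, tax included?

Wall clock $16.67: all other tangible goods → 6.75% → $1.13
Ski goggles $57.76: sports equipment → 9% → $5.20
Bike helmet $78.35: sports equipment → 9% → $7.05
Jump rope $19.18: sports equipment → 9% → $1.73
Graphic novel $17.66: books → 0% → $0.00
Soccer ball $32.62: sports equipment → 9% → $2.94
Basketball $39.59: sports equipment → 9% → $3.56
AA batteries (8-pack) $12.66: all other tangible goods → 6.75% → $0.85
Umbrella $12.63: all other tangible goods → 6.75% → $0.85
Camping tent (2-person) $259.20: sports equipment → 9% + 1.5% surcharge = 10.5% → $27.22
Fishing rod $172.98: sports equipment → 9% → $15.57
Paperback novel $12.40: books → 0% → $0.00
Subtotal = $731.70; tax = $66.10; total due = $797.80

$797.80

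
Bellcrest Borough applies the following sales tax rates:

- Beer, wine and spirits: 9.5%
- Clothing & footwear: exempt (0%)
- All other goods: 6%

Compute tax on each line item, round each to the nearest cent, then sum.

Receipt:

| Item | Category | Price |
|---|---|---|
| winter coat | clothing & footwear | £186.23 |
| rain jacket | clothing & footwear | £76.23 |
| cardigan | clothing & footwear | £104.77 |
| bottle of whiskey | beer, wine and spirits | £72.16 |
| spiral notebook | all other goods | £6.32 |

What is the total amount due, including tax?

Winter coat £186.23: clothing & footwear → 0% → £0.00
Rain jacket £76.23: clothing & footwear → 0% → £0.00
Cardigan £104.77: clothing & footwear → 0% → £0.00
Bottle of whiskey £72.16: beer, wine and spirits → 9.5% → £6.86
Spiral notebook £6.32: all other goods → 6% → £0.38
Subtotal = £445.71; tax = £7.24; total due = £452.95

£452.95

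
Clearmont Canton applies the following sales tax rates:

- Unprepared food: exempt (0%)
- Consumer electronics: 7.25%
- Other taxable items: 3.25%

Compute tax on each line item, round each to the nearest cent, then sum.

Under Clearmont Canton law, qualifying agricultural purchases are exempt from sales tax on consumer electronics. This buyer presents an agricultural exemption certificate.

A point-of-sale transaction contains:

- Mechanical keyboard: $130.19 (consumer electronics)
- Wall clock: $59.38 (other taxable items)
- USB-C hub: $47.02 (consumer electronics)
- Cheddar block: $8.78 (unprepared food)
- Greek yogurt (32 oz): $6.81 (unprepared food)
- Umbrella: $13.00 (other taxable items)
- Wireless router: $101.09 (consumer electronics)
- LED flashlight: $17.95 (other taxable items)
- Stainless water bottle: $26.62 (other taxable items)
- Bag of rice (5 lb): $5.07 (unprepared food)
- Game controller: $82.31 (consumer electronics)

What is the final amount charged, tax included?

Mechanical keyboard $130.19: consumer electronics, buyer-exempt → 0% → $0.00
Wall clock $59.38: other taxable items → 3.25% → $1.93
USB-C hub $47.02: consumer electronics, buyer-exempt → 0% → $0.00
Cheddar block $8.78: unprepared food → 0% → $0.00
Greek yogurt (32 oz) $6.81: unprepared food → 0% → $0.00
Umbrella $13.00: other taxable items → 3.25% → $0.42
Wireless router $101.09: consumer electronics, buyer-exempt → 0% → $0.00
LED flashlight $17.95: other taxable items → 3.25% → $0.58
Stainless water bottle $26.62: other taxable items → 3.25% → $0.87
Bag of rice (5 lb) $5.07: unprepared food → 0% → $0.00
Game controller $82.31: consumer electronics, buyer-exempt → 0% → $0.00
Subtotal = $498.22; tax = $3.80; total due = $502.02

$502.02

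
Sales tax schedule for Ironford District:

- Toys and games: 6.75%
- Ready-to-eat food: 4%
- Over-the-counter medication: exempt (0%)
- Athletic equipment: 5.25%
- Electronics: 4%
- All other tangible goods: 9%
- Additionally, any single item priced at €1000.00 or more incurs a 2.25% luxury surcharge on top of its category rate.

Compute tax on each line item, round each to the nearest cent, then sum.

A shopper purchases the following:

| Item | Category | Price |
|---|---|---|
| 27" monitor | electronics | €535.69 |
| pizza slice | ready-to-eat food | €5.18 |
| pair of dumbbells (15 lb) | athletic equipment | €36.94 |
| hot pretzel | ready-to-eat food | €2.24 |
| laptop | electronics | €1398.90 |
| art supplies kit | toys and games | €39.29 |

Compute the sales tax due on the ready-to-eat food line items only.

Pizza slice €5.18: ready-to-eat food → 4% → €0.21
Hot pretzel €2.24: ready-to-eat food → 4% → €0.09
Tax on ready-to-eat food = €0.21 + €0.09 = €0.30

€0.30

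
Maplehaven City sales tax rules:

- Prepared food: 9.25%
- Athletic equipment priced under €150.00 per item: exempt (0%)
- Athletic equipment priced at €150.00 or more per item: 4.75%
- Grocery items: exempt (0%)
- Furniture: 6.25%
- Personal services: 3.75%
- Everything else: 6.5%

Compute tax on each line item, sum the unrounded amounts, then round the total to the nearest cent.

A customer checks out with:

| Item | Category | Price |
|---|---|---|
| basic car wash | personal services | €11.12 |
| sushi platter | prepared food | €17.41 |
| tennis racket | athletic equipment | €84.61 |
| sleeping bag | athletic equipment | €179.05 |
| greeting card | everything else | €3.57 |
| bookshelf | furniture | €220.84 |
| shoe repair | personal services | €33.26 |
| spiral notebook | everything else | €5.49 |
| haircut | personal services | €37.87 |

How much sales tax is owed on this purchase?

€27.59

Basic car wash €11.12: personal services → 3.75% → €0.417
Sushi platter €17.41: prepared food → 9.25% → €1.610425
Tennis racket €84.61: athletic equipment, under €150.00 → 0% → €0.00
Sleeping bag €179.05: athletic equipment, €150.00 or more → 4.75% → €8.504875
Greeting card €3.57: everything else → 6.5% → €0.23205
Bookshelf €220.84: furniture → 6.25% → €13.8025
Shoe repair €33.26: personal services → 3.75% → €1.24725
Spiral notebook €5.49: everything else → 6.5% → €0.35685
Haircut €37.87: personal services → 3.75% → €1.420125
Unrounded tax sum = €27.591075 → €27.59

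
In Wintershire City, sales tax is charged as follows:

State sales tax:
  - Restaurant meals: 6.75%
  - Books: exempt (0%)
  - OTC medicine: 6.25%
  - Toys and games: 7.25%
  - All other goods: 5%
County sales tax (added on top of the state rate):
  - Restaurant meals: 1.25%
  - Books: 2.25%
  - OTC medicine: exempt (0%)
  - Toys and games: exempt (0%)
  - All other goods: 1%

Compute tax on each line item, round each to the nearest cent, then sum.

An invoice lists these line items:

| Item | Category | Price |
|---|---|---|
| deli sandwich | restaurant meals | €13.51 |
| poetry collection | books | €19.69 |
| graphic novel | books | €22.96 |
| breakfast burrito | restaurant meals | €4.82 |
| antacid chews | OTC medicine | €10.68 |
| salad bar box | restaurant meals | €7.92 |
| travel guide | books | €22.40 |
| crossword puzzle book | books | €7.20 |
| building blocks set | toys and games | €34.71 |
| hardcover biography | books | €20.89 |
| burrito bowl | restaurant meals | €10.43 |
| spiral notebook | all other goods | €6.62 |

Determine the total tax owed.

Deli sandwich €13.51: restaurant meals → 6.75% + 1.25% county = 8% → €1.08
Poetry collection €19.69: books → 0% + 2.25% county = 2.25% → €0.44
Graphic novel €22.96: books → 0% + 2.25% county = 2.25% → €0.52
Breakfast burrito €4.82: restaurant meals → 6.75% + 1.25% county = 8% → €0.39
Antacid chews €10.68: OTC medicine → 6.25% + 0% county = 6.25% → €0.67
Salad bar box €7.92: restaurant meals → 6.75% + 1.25% county = 8% → €0.63
Travel guide €22.40: books → 0% + 2.25% county = 2.25% → €0.50
Crossword puzzle book €7.20: books → 0% + 2.25% county = 2.25% → €0.16
Building blocks set €34.71: toys and games → 7.25% + 0% county = 7.25% → €2.52
Hardcover biography €20.89: books → 0% + 2.25% county = 2.25% → €0.47
Burrito bowl €10.43: restaurant meals → 6.75% + 1.25% county = 8% → €0.83
Spiral notebook €6.62: all other goods → 5% + 1% county = 6% → €0.40
Total tax = €1.08 + €0.44 + €0.52 + €0.39 + €0.67 + €0.63 + €0.50 + €0.16 + €2.52 + €0.47 + €0.83 + €0.40 = €8.61

€8.61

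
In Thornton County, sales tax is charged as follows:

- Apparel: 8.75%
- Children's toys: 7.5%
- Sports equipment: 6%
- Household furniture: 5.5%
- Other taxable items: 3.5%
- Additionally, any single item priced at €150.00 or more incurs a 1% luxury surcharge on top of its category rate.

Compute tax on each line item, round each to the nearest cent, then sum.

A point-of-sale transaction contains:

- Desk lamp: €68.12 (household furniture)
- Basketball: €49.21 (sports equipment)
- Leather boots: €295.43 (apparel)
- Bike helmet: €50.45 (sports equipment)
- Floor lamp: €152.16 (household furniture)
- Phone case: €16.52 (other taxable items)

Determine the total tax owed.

Desk lamp €68.12: household furniture → 5.5% → €3.75
Basketball €49.21: sports equipment → 6% → €2.95
Leather boots €295.43: apparel → 8.75% + 1% surcharge = 9.75% → €28.80
Bike helmet €50.45: sports equipment → 6% → €3.03
Floor lamp €152.16: household furniture → 5.5% + 1% surcharge = 6.5% → €9.89
Phone case €16.52: other taxable items → 3.5% → €0.58
Total tax = €3.75 + €2.95 + €28.80 + €3.03 + €9.89 + €0.58 = €49.00

€49.00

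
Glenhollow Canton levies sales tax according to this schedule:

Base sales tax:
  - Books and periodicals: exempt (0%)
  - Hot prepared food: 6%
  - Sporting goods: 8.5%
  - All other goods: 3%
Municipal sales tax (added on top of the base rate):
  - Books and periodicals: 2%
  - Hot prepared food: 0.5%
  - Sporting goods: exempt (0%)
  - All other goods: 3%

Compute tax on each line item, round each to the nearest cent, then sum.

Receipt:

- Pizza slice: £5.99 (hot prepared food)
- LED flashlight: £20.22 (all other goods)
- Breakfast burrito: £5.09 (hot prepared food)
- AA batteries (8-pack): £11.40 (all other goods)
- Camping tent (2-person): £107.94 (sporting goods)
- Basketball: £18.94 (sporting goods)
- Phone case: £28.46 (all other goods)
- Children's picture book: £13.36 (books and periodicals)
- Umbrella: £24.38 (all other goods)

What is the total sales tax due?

Pizza slice £5.99: hot prepared food → 6% + 0.5% municipal = 6.5% → £0.39
LED flashlight £20.22: all other goods → 3% + 3% municipal = 6% → £1.21
Breakfast burrito £5.09: hot prepared food → 6% + 0.5% municipal = 6.5% → £0.33
AA batteries (8-pack) £11.40: all other goods → 3% + 3% municipal = 6% → £0.68
Camping tent (2-person) £107.94: sporting goods → 8.5% + 0% municipal = 8.5% → £9.17
Basketball £18.94: sporting goods → 8.5% + 0% municipal = 8.5% → £1.61
Phone case £28.46: all other goods → 3% + 3% municipal = 6% → £1.71
Children's picture book £13.36: books and periodicals → 0% + 2% municipal = 2% → £0.27
Umbrella £24.38: all other goods → 3% + 3% municipal = 6% → £1.46
Total tax = £0.39 + £1.21 + £0.33 + £0.68 + £9.17 + £1.61 + £1.71 + £0.27 + £1.46 = £16.83

£16.83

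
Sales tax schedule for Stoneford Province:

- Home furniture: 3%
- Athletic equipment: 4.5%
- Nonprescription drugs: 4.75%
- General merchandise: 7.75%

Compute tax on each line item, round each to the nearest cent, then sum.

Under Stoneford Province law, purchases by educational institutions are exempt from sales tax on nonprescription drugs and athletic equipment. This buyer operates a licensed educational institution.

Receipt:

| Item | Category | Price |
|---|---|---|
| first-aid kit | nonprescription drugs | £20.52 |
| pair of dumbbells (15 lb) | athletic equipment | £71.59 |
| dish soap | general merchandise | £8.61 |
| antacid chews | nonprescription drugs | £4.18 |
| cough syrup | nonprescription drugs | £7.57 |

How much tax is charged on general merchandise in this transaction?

Dish soap £8.61: general merchandise → 7.75% → £0.67
Tax on general merchandise = £0.67

£0.67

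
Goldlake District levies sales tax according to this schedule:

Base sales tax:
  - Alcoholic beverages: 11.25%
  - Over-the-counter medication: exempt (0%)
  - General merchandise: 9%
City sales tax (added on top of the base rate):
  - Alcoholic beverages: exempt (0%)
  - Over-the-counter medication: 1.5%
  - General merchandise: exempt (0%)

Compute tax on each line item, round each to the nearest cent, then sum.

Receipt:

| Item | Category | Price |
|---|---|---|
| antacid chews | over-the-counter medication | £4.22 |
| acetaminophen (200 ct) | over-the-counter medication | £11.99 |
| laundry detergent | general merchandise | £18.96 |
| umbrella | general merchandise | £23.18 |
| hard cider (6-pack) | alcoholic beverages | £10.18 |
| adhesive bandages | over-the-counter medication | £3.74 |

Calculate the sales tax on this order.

£5.25

Antacid chews £4.22: over-the-counter medication → 0% + 1.5% city = 1.5% → £0.06
Acetaminophen (200 ct) £11.99: over-the-counter medication → 0% + 1.5% city = 1.5% → £0.18
Laundry detergent £18.96: general merchandise → 9% + 0% city = 9% → £1.71
Umbrella £23.18: general merchandise → 9% + 0% city = 9% → £2.09
Hard cider (6-pack) £10.18: alcoholic beverages → 11.25% + 0% city = 11.25% → £1.15
Adhesive bandages £3.74: over-the-counter medication → 0% + 1.5% city = 1.5% → £0.06
Total tax = £0.06 + £0.18 + £1.71 + £2.09 + £1.15 + £0.06 = £5.25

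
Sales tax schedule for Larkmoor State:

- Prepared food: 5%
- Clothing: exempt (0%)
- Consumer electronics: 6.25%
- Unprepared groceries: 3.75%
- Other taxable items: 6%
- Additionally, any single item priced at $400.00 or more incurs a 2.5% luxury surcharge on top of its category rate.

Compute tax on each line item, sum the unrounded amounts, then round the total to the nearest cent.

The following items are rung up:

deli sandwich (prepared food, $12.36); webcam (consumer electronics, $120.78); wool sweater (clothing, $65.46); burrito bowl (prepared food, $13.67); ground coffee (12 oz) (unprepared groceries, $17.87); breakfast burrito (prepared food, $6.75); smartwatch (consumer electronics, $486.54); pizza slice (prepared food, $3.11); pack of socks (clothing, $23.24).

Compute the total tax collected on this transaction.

$52.59

Deli sandwich $12.36: prepared food → 5% → $0.618
Webcam $120.78: consumer electronics → 6.25% → $7.54875
Wool sweater $65.46: clothing → 0% → $0.00
Burrito bowl $13.67: prepared food → 5% → $0.6835
Ground coffee (12 oz) $17.87: unprepared groceries → 3.75% → $0.670125
Breakfast burrito $6.75: prepared food → 5% → $0.3375
Smartwatch $486.54: consumer electronics → 6.25% + 2.5% surcharge = 8.75% → $42.57225
Pizza slice $3.11: prepared food → 5% → $0.1555
Pack of socks $23.24: clothing → 0% → $0.00
Unrounded tax sum = $52.585625 → $52.59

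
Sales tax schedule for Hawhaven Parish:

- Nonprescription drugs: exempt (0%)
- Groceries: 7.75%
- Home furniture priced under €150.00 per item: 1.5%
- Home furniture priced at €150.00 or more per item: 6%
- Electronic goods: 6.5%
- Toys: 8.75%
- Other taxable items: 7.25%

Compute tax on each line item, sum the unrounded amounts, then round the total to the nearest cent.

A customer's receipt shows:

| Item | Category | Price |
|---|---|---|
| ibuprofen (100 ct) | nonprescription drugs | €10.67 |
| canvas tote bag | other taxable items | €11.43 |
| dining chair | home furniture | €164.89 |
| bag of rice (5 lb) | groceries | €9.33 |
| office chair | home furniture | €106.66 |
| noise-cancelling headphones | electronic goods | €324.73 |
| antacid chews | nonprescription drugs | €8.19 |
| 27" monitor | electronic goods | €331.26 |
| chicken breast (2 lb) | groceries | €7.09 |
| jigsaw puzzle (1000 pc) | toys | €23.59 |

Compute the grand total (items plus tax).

€1056.14

Ibuprofen (100 ct) €10.67: nonprescription drugs → 0% → €0.00
Canvas tote bag €11.43: other taxable items → 7.25% → €0.828675
Dining chair €164.89: home furniture, €150.00 or more → 6% → €9.8934
Bag of rice (5 lb) €9.33: groceries → 7.75% → €0.723075
Office chair €106.66: home furniture, under €150.00 → 1.5% → €1.5999
Noise-cancelling headphones €324.73: electronic goods → 6.5% → €21.10745
Antacid chews €8.19: nonprescription drugs → 0% → €0.00
27" monitor €331.26: electronic goods → 6.5% → €21.5319
Chicken breast (2 lb) €7.09: groceries → 7.75% → €0.549475
Jigsaw puzzle (1000 pc) €23.59: toys → 8.75% → €2.064125
Subtotal = €997.84; unrounded tax = €58.298 → €58.30; total due = €1056.14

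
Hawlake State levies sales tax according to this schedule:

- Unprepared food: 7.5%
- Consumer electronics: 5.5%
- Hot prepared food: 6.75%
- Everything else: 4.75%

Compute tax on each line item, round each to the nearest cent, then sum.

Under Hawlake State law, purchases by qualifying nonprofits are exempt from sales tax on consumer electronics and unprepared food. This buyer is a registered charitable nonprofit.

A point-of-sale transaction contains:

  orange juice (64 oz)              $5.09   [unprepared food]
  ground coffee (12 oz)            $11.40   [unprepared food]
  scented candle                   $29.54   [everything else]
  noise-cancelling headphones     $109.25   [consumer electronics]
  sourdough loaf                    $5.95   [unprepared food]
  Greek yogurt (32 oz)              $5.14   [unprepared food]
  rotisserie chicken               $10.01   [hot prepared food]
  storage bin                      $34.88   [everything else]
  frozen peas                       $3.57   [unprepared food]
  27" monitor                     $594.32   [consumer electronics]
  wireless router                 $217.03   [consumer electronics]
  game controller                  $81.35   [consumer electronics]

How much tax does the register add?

Orange juice (64 oz) $5.09: unprepared food, buyer-exempt → 0% → $0.00
Ground coffee (12 oz) $11.40: unprepared food, buyer-exempt → 0% → $0.00
Scented candle $29.54: everything else → 4.75% → $1.40
Noise-cancelling headphones $109.25: consumer electronics, buyer-exempt → 0% → $0.00
Sourdough loaf $5.95: unprepared food, buyer-exempt → 0% → $0.00
Greek yogurt (32 oz) $5.14: unprepared food, buyer-exempt → 0% → $0.00
Rotisserie chicken $10.01: hot prepared food → 6.75% → $0.68
Storage bin $34.88: everything else → 4.75% → $1.66
Frozen peas $3.57: unprepared food, buyer-exempt → 0% → $0.00
27" monitor $594.32: consumer electronics, buyer-exempt → 0% → $0.00
Wireless router $217.03: consumer electronics, buyer-exempt → 0% → $0.00
Game controller $81.35: consumer electronics, buyer-exempt → 0% → $0.00
Total tax = $1.40 + $0.68 + $1.66 = $3.74

$3.74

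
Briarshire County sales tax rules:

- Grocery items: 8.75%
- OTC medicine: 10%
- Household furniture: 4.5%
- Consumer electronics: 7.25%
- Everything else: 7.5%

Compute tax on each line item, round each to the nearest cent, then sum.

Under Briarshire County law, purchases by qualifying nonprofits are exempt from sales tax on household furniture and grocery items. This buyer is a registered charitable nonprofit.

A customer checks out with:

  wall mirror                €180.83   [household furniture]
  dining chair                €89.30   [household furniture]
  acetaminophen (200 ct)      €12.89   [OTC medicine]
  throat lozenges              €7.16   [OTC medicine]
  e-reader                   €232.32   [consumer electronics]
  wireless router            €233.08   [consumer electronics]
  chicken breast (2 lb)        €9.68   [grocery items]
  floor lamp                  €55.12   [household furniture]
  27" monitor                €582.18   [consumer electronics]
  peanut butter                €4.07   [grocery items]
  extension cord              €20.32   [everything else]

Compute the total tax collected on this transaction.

€79.48

Wall mirror €180.83: household furniture, buyer-exempt → 0% → €0.00
Dining chair €89.30: household furniture, buyer-exempt → 0% → €0.00
Acetaminophen (200 ct) €12.89: OTC medicine → 10% → €1.29
Throat lozenges €7.16: OTC medicine → 10% → €0.72
E-reader €232.32: consumer electronics → 7.25% → €16.84
Wireless router €233.08: consumer electronics → 7.25% → €16.90
Chicken breast (2 lb) €9.68: grocery items, buyer-exempt → 0% → €0.00
Floor lamp €55.12: household furniture, buyer-exempt → 0% → €0.00
27" monitor €582.18: consumer electronics → 7.25% → €42.21
Peanut butter €4.07: grocery items, buyer-exempt → 0% → €0.00
Extension cord €20.32: everything else → 7.5% → €1.52
Total tax = €1.29 + €0.72 + €16.84 + €16.90 + €42.21 + €1.52 = €79.48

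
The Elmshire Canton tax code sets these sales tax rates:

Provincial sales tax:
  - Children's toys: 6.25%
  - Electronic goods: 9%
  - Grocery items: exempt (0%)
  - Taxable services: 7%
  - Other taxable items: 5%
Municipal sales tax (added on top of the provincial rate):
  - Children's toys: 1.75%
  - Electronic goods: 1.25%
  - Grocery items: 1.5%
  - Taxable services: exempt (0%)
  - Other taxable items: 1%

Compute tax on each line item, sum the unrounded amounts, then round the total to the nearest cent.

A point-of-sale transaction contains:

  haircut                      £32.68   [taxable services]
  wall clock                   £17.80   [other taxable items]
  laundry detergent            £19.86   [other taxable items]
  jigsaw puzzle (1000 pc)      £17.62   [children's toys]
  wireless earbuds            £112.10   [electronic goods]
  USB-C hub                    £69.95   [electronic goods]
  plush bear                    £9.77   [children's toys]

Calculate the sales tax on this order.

Haircut £32.68: taxable services → 7% + 0% municipal = 7% → £2.2876
Wall clock £17.80: other taxable items → 5% + 1% municipal = 6% → £1.068
Laundry detergent £19.86: other taxable items → 5% + 1% municipal = 6% → £1.1916
Jigsaw puzzle (1000 pc) £17.62: children's toys → 6.25% + 1.75% municipal = 8% → £1.4096
Wireless earbuds £112.10: electronic goods → 9% + 1.25% municipal = 10.25% → £11.49025
USB-C hub £69.95: electronic goods → 9% + 1.25% municipal = 10.25% → £7.169875
Plush bear £9.77: children's toys → 6.25% + 1.75% municipal = 8% → £0.7816
Unrounded tax sum = £25.398525 → £25.40

£25.40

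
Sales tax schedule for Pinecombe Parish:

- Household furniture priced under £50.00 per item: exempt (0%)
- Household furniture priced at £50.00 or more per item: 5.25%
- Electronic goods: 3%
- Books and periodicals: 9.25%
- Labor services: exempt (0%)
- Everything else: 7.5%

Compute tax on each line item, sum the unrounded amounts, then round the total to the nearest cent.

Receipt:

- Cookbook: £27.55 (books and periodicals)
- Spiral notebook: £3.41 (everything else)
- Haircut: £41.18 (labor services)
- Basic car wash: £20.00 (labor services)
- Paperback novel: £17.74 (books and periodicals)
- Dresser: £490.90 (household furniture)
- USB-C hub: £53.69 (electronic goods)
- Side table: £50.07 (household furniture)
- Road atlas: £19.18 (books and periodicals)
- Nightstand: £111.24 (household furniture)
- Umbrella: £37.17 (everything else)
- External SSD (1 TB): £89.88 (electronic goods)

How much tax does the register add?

Cookbook £27.55: books and periodicals → 9.25% → £2.548375
Spiral notebook £3.41: everything else → 7.5% → £0.25575
Haircut £41.18: labor services → 0% → £0.00
Basic car wash £20.00: labor services → 0% → £0.00
Paperback novel £17.74: books and periodicals → 9.25% → £1.64095
Dresser £490.90: household furniture, £50.00 or more → 5.25% → £25.77225
USB-C hub £53.69: electronic goods → 3% → £1.6107
Side table £50.07: household furniture, £50.00 or more → 5.25% → £2.628675
Road atlas £19.18: books and periodicals → 9.25% → £1.77415
Nightstand £111.24: household furniture, £50.00 or more → 5.25% → £5.8401
Umbrella £37.17: everything else → 7.5% → £2.78775
External SSD (1 TB) £89.88: electronic goods → 3% → £2.6964
Unrounded tax sum = £47.5551 → £47.56

£47.56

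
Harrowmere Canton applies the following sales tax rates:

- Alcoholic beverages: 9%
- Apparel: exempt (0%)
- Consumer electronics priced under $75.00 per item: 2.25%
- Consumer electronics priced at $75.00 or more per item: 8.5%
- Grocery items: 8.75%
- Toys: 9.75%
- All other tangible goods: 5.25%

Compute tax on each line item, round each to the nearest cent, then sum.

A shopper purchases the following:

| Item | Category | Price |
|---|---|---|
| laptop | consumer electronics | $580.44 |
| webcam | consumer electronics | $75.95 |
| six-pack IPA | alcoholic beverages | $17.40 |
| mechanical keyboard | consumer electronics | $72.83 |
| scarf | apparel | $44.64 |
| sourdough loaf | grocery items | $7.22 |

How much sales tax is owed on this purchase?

Laptop $580.44: consumer electronics, $75.00 or more → 8.5% → $49.34
Webcam $75.95: consumer electronics, $75.00 or more → 8.5% → $6.46
Six-pack IPA $17.40: alcoholic beverages → 9% → $1.57
Mechanical keyboard $72.83: consumer electronics, under $75.00 → 2.25% → $1.64
Scarf $44.64: apparel → 0% → $0.00
Sourdough loaf $7.22: grocery items → 8.75% → $0.63
Total tax = $49.34 + $6.46 + $1.57 + $1.64 + $0.63 = $59.64

$59.64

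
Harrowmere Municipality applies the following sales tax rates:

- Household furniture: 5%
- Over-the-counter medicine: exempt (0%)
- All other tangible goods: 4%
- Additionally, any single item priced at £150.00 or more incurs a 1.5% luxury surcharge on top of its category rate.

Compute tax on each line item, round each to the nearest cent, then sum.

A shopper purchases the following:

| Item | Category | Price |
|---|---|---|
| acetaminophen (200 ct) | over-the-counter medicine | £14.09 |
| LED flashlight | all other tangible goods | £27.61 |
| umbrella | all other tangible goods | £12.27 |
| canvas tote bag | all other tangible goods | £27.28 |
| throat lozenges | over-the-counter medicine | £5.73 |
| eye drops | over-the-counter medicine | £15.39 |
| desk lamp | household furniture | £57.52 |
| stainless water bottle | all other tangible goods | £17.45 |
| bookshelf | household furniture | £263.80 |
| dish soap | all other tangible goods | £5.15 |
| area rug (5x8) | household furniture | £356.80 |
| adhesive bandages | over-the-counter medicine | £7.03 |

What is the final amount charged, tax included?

£856.93

Acetaminophen (200 ct) £14.09: over-the-counter medicine → 0% → £0.00
LED flashlight £27.61: all other tangible goods → 4% → £1.10
Umbrella £12.27: all other tangible goods → 4% → £0.49
Canvas tote bag £27.28: all other tangible goods → 4% → £1.09
Throat lozenges £5.73: over-the-counter medicine → 0% → £0.00
Eye drops £15.39: over-the-counter medicine → 0% → £0.00
Desk lamp £57.52: household furniture → 5% → £2.88
Stainless water bottle £17.45: all other tangible goods → 4% → £0.70
Bookshelf £263.80: household furniture → 5% + 1.5% surcharge = 6.5% → £17.15
Dish soap £5.15: all other tangible goods → 4% → £0.21
Area rug (5x8) £356.80: household furniture → 5% + 1.5% surcharge = 6.5% → £23.19
Adhesive bandages £7.03: over-the-counter medicine → 0% → £0.00
Subtotal = £810.12; tax = £46.81; total due = £856.93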